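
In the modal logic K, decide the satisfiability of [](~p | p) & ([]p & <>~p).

1. [](~p | p) & ([]p & <>~p), u
2. [](~p | p), u
3. []p & <>~p, u
4. []p, u
5. <>~p, u
6. ~p, v
7. ~p | p, v
8. p, v
Accessibility: uRv
Branch closes: p and ~p both at v.
Every branch closes; the branch above is one of them.

Unsatisfiable (every branch closes)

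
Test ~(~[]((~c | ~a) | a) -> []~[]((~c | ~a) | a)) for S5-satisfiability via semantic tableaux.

1. ~(~[]((~c | ~a) | a) -> []~[]((~c | ~a) | a)), w0
2. ~[]((~c | ~a) | a), w0
3. ~[]~[]((~c | ~a) | a), w0
4. ~((~c | ~a) | a), w1
5. ~(~c | ~a), w1
6. ~a, w1
7. c, w1
8. a, w1
Accessibility: w0Rw0, w0Rw1, w1Rw0, w1Rw1
Branch closes: a and ~a both at w1.
(One branch shown.) All branches close.

No, unsatisfiable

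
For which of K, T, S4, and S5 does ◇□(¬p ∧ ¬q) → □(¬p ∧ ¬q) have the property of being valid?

S5

S4-tableau for the negation ¬(◇□(¬p ∧ ¬q) → □(¬p ∧ ¬q)):
1. ¬(◇□(¬p ∧ ¬q) → □(¬p ∧ ¬q)), w0
2. ◇□(¬p ∧ ¬q), w0   [¬→-rule on 1]
3. ¬□(¬p ∧ ¬q), w0   [¬→-rule on 1]
4. □(¬p ∧ ¬q), w1   [◇-rule on 2: fresh world w1, w0Rw1]
5. ¬p ∧ ¬q, w1   [□-rule on 4 via w1Rw1]
6. ¬p, w1   [∧-rule on 5]
7. ¬q, w1   [∧-rule on 5]
8. ¬(¬p ∧ ¬q), w2   [¬□-rule on 3: fresh world w2, w0Rw2]
9. q, w2   [¬∧-rule on 8 (branches; this branch)]
Accessibility: w0Rw0, w0Rw1, w0Rw2, w1Rw1, w2Rw2
Complete open branch: countermodel on an S4-frame, so not valid in S4, nor in K, T (the same frame is also a K-frame and a T-frame).
S5-tableau for the negation ¬(◇□(¬p ∧ ¬q) → □(¬p ∧ ¬q)):
1. ¬(◇□(¬p ∧ ¬q) → □(¬p ∧ ¬q)), w0
2. ◇□(¬p ∧ ¬q), w0   [¬→-rule on 1]
3. ¬□(¬p ∧ ¬q), w0   [¬→-rule on 1]
4. □(¬p ∧ ¬q), w1   [◇-rule on 2: fresh world w1, w0Rw1]
5. ¬p ∧ ¬q, w0   [□-rule on 4 via w1Rw0]
6. ¬p, w0   [∧-rule on 5]
7. ¬q, w0   [∧-rule on 5]
8. ¬p ∧ ¬q, w1   [□-rule on 4 via w1Rw1]
9. ¬p, w1   [∧-rule on 8]
10. ¬q, w1   [∧-rule on 8]
11. ¬(¬p ∧ ¬q), w2   [¬□-rule on 3: fresh world w2, w0Rw2]
12. ¬p ∧ ¬q, w2   [□-rule on 4 via w1Rw2]
13. ¬p, w2   [∧-rule on 12]
14. ¬q, w2   [∧-rule on 12]
15. q, w2   [¬∧-rule on 11 (branches; this branch)]
Accessibility: w0Rw0, w0Rw1, w0Rw2, w1Rw0, w1Rw1, w1Rw2, w2Rw0, w2Rw1, w2Rw2
Branch closes: q and ¬q both at w2.
Every branch closes (one shown): valid in S5.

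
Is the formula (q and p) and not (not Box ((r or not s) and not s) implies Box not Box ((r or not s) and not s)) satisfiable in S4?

1. (q and p) and not (not Box ((r or not s) and not s) implies Box not Box ((r or not s) and not s)), w0
2. q and p, w0
3. not (not Box ((r or not s) and not s) implies Box not Box ((r or not s) and not s)), w0
4. q, w0
5. p, w0
6. not Box ((r or not s) and not s), w0
7. not Box not Box ((r or not s) and not s), w0
8. not ((r or not s) and not s), w1
9. s, w1
10. Box ((r or not s) and not s), w2
11. (r or not s) and not s, w2
12. r or not s, w2
13. not s, w2
Accessibility: w0Rw0, w0Rw1, w0Rw2, w1Rw1, w2Rw2

Satisfiable (open branch found)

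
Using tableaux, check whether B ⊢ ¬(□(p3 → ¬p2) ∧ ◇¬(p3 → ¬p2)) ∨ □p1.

Valid in B

Tableau for the negation ¬(¬(□(p3 → ¬p2) ∧ ◇¬(p3 → ¬p2)) ∨ □p1):
1. ¬(¬(□(p3 → ¬p2) ∧ ◇¬(p3 → ¬p2)) ∨ □p1), w0
2. □(p3 → ¬p2) ∧ ◇¬(p3 → ¬p2), w0
3. ¬□p1, w0
4. □(p3 → ¬p2), w0
5. ◇¬(p3 → ¬p2), w0
6. p3 → ¬p2, w0
7. ¬p2, w0
8. ¬p1, w1
9. p3 → ¬p2, w1
10. ¬p2, w1
11. ¬(p3 → ¬p2), w2
12. p3, w2
13. p2, w2
14. p3 → ¬p2, w2
15. ¬p2, w2
Accessibility: w0Rw0, w0Rw1, w0Rw2, w1Rw0, w1Rw1, w2Rw0, w2Rw2
Branch closes: p2 and ¬p2 both at w2.
All branches of the negation close; one closing branch shown above.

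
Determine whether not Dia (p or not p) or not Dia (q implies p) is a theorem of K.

Tableau for the negation not (not Dia (p or not p) or not Dia (q implies p)):
1. not (not Dia (p or not p) or not Dia (q implies p)), w0
2. Dia (p or not p), w0
3. Dia (q implies p), w0
4. p or not p, w1
5. not p, w1
6. q implies p, w2
7. p, w2
Accessibility: w0Rw1, w0Rw2
The negation has an open branch (countermodel exists).

Not valid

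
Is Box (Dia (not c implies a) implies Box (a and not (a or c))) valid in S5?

Tableau for the negation not Box (Dia (not c implies a) implies Box (a and not (a or c))):
1. not Box (Dia (not c implies a) implies Box (a and not (a or c))), w0
2. not (Dia (not c implies a) implies Box (a and not (a or c))), w1
3. Dia (not c implies a), w1
4. not Box (a and not (a or c)), w1
5. not c implies a, w2
6. a, w2
7. not (a and not (a or c)), w3
8. a or c, w3
9. c, w3
Accessibility: w0Rw0, w0Rw1, w0Rw2, w0Rw3, w1Rw0, w1Rw1, w1Rw2, w1Rw3, w2Rw0, w2Rw1, w2Rw2, w2Rw3, w3Rw0, w3Rw1, w3Rw2, w3Rw3
The negation has an open branch (countermodel exists).

No, not valid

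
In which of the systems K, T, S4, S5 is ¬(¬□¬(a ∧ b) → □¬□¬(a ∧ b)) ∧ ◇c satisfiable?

S5-tableau for the formula:
1. ¬(¬□¬(a ∧ b) → □¬□¬(a ∧ b)) ∧ ◇c, w0
2. ¬(¬□¬(a ∧ b) → □¬□¬(a ∧ b)), w0
3. ◇c, w0
4. ¬□¬(a ∧ b), w0
5. ¬□¬□¬(a ∧ b), w0
6. c, w1
7. a ∧ b, w2
8. a, w2
9. b, w2
10. □¬(a ∧ b), w3
11. ¬(a ∧ b), w0
12. ¬(a ∧ b), w1
13. ¬(a ∧ b), w2
14. ¬(a ∧ b), w3
15. ¬b, w0
16. ¬b, w1
17. ¬b, w2
Accessibility: w0Rw0, w0Rw1, w0Rw2, w0Rw3, w1Rw0, w1Rw1, w1Rw2, w1Rw3, w2Rw0, w2Rw1, w2Rw2, w2Rw3, w3Rw0, w3Rw1, w3Rw2, w3Rw3
Branch closes: b and ¬b both at w2.
Every branch closes (one shown): unsatisfiable in S5.
S4-tableau for the formula:
1. ¬(¬□¬(a ∧ b) → □¬□¬(a ∧ b)) ∧ ◇c, w0
2. ¬(¬□¬(a ∧ b) → □¬□¬(a ∧ b)), w0
3. ◇c, w0
4. ¬□¬(a ∧ b), w0
5. ¬□¬□¬(a ∧ b), w0
6. c, w1
7. a ∧ b, w2
8. a, w2
9. b, w2
10. □¬(a ∧ b), w3
11. ¬(a ∧ b), w3
12. ¬b, w3
Accessibility: w0Rw0, w0Rw1, w0Rw2, w0Rw3, w1Rw1, w2Rw2, w3Rw3
Complete open branch: satisfiable in S4, hence also in K, T (this S4-model is also a K-model and a T-model).

K, T, S4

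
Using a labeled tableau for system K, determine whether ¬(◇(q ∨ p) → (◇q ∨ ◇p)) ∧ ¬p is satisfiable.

1. ¬(◇(q ∨ p) → (◇q ∨ ◇p)) ∧ ¬p, u
2. ¬(◇(q ∨ p) → (◇q ∨ ◇p)), u
3. ¬p, u
4. ◇(q ∨ p), u
5. ¬(◇q ∨ ◇p), u
6. ¬◇q, u
7. ¬◇p, u
8. q ∨ p, v
9. ¬q, v
10. ¬p, v
11. p, v
Accessibility: uRv
Branch closes: p and ¬p both at v.
All branches of the tableau close; one closing branch shown above.

Unsatisfiable (every branch closes)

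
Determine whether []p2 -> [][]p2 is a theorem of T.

Tableau for the negation ~([]p2 -> [][]p2):
1. ~([]p2 -> [][]p2), w0
2. []p2, w0
3. ~[][]p2, w0
4. p2, w0
5. ~[]p2, w1
6. p2, w1
7. ~p2, w2
Accessibility: w0Rw0, w0Rw1, w1Rw1, w1Rw2, w2Rw2
The negation has an open branch (countermodel exists).

Not valid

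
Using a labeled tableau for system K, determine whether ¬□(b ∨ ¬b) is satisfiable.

Unsatisfiable

1. ¬□(b ∨ ¬b), w0
2. ¬(b ∨ ¬b), w1   [¬□-rule on 1: fresh world w1, w0Rw1]
3. ¬b, w1   [¬∨-rule on 2]
4. b, w1   [¬∨-rule on 2]
Accessibility: w0Rw1
Branch closes: b and ¬b both at w1.
(One branch shown.) All branches close.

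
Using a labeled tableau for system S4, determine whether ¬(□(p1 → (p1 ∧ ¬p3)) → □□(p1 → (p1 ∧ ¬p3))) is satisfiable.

1. ¬(□(p1 → (p1 ∧ ¬p3)) → □□(p1 → (p1 ∧ ¬p3))), w0
2. □(p1 → (p1 ∧ ¬p3)), w0   [¬→-rule on 1]
3. ¬□□(p1 → (p1 ∧ ¬p3)), w0   [¬→-rule on 1]
4. p1 → (p1 ∧ ¬p3), w0   [□-rule on 2 via w0Rw0]
5. p1 ∧ ¬p3, w0   [→-rule on 4 (branches; this branch)]
6. p1, w0   [∧-rule on 5]
7. ¬p3, w0   [∧-rule on 5]
8. ¬□(p1 → (p1 ∧ ¬p3)), w1   [¬□-rule on 3: fresh world w1, w0Rw1]
9. p1 → (p1 ∧ ¬p3), w1   [□-rule on 2 via w0Rw1]
10. p1 ∧ ¬p3, w1   [→-rule on 9 (branches; this branch)]
11. p1, w1   [∧-rule on 10]
12. ¬p3, w1   [∧-rule on 10]
13. ¬(p1 → (p1 ∧ ¬p3)), w2   [¬□-rule on 8: fresh world w2, w1Rw2]
14. p1, w2   [¬→-rule on 13]
15. ¬(p1 ∧ ¬p3), w2   [¬→-rule on 13]
16. p1 → (p1 ∧ ¬p3), w2   [□-rule on 2 via w0Rw2]
17. p3, w2   [¬∧-rule on 15 (branches; this branch)]
18. p1 ∧ ¬p3, w2   [→-rule on 16 (branches; this branch)]
19. ¬p3, w2   [∧-rule on 18]
Accessibility: w0Rw0, w0Rw1, w0Rw2, w1Rw1, w1Rw2, w2Rw2
Branch closes: p3 and ¬p3 both at w2.
Every branch closes; the branch above is one of them.

No, unsatisfiable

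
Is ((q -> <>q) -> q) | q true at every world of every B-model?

Tableau for the negation ~(((q -> <>q) -> q) | q):
1. ~(((q -> <>q) -> q) | q), w0
2. ~((q -> <>q) -> q), w0
3. ~q, w0
4. q -> <>q, w0
5. <>q, w0
6. q, w1
Accessibility: w0Rw0, w0Rw1, w1Rw0, w1Rw1
The negation has an open branch (countermodel exists).

Invalid (countermodel exists)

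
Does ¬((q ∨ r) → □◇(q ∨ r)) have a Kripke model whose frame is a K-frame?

Satisfiable (open branch found)

1. ¬((q ∨ r) → □◇(q ∨ r)), 0
2. q ∨ r, 0
3. ¬□◇(q ∨ r), 0
4. r, 0
5. ¬◇(q ∨ r), 1
Accessibility: 0R1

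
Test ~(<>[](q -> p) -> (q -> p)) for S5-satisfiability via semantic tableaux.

1. ~(<>[](q -> p) -> (q -> p)), w0
2. <>[](q -> p), w0
3. ~(q -> p), w0
4. q, w0
5. ~p, w0
6. [](q -> p), w1
7. q -> p, w0
8. q -> p, w1
9. p, w0
Accessibility: w0Rw0, w0Rw1, w1Rw0, w1Rw1
Branch closes: p and ~p both at w0.
(One branch shown.) All branches close.

Unsatisfiable (every branch closes)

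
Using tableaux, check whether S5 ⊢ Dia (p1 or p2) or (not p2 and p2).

Not valid

Tableau for the negation not (Dia (p1 or p2) or (not p2 and p2)):
1. not (Dia (p1 or p2) or (not p2 and p2)), w0
2. not Dia (p1 or p2), w0
3. not (not p2 and p2), w0
4. not (p1 or p2), w0
5. not p1, w0
6. not p2, w0
Accessibility: w0Rw0
The negation has an open branch (countermodel exists).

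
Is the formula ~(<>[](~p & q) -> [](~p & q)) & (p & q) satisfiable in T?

Satisfiable (open branch found)

1. ~(<>[](~p & q) -> [](~p & q)) & (p & q), w0
2. ~(<>[](~p & q) -> [](~p & q)), w0
3. p & q, w0
4. <>[](~p & q), w0
5. ~[](~p & q), w0
6. p, w0
7. q, w0
8. [](~p & q), w1
9. ~p & q, w1
10. ~p, w1
11. q, w1
12. ~(~p & q), w2
13. ~q, w2
Accessibility: w0Rw0, w0Rw1, w0Rw2, w1Rw1, w2Rw2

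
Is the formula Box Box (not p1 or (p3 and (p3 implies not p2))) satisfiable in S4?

Yes, satisfiable

1. Box Box (not p1 or (p3 and (p3 implies not p2))), w0
2. Box (not p1 or (p3 and (p3 implies not p2))), w0
3. not p1 or (p3 and (p3 implies not p2)), w0
4. p3 and (p3 implies not p2), w0
5. p3, w0
6. p3 implies not p2, w0
7. not p2, w0
Accessibility: w0Rw0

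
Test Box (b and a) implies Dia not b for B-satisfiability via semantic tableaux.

1. Box (b and a) implies Dia not b, u
2. Dia not b, u
3. not b, v
Accessibility: uRu, uRv, vRu, vRv

Satisfiable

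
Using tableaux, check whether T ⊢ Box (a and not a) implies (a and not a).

Valid

Tableau for the negation not (Box (a and not a) implies (a and not a)):
1. not (Box (a and not a) implies (a and not a)), 0
2. Box (a and not a), 0
3. not (a and not a), 0
4. a and not a, 0
5. a, 0
6. not a, 0
Accessibility: 0R0
Branch closes: a and not a both at 0.
All branches of the negation close; one closing branch shown above.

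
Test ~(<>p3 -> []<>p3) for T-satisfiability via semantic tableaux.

1. ~(<>p3 -> []<>p3), w0
2. <>p3, w0   [~->-rule on 1]
3. ~[]<>p3, w0   [~->-rule on 1]
4. p3, w1   [<>-rule on 2: fresh world w1, w0Rw1]
5. ~<>p3, w2   [~[]-rule on 3: fresh world w2, w0Rw2]
6. ~p3, w2   [~<>-rule on 5 via w2Rw2]
Accessibility: w0Rw0, w0Rw1, w0Rw2, w1Rw1, w2Rw2

Satisfiable (open branch found)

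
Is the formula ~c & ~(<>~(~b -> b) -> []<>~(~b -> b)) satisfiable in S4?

1. ~c & ~(<>~(~b -> b) -> []<>~(~b -> b)), 0
2. ~c, 0
3. ~(<>~(~b -> b) -> []<>~(~b -> b)), 0
4. <>~(~b -> b), 0
5. ~[]<>~(~b -> b), 0
6. ~(~b -> b), 1
7. ~b, 1
8. ~<>~(~b -> b), 2
9. ~b -> b, 2
10. b, 2
Accessibility: 0R0, 0R1, 0R2, 1R1, 2R2

Yes, satisfiable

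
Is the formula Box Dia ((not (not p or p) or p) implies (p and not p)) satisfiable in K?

1. Box Dia ((not (not p or p) or p) implies (p and not p)), w0

Yes, satisfiable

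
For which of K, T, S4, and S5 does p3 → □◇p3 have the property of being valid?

S4-tableau for the negation ¬(p3 → □◇p3):
1. ¬(p3 → □◇p3), u
2. p3, u
3. ¬□◇p3, u
4. ¬◇p3, v
5. ¬p3, v
Accessibility: uRu, uRv, vRv
Complete open branch: countermodel on an S4-frame, so not valid in S4, nor in K, T (the same frame is also a K-frame and a T-frame).
S5-tableau for the negation ¬(p3 → □◇p3):
1. ¬(p3 → □◇p3), u
2. p3, u
3. ¬□◇p3, u
4. ¬◇p3, v
5. ¬p3, u
Accessibility: uRu, uRv, vRu, vRv
Branch closes: p3 and ¬p3 both at u.
Every branch closes (one shown): valid in S5.

S5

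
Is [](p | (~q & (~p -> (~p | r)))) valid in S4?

Tableau for the negation ~[](p | (~q & (~p -> (~p | r)))):
1. ~[](p | (~q & (~p -> (~p | r)))), w0
2. ~(p | (~q & (~p -> (~p | r)))), w1
3. ~p, w1
4. ~(~q & (~p -> (~p | r))), w1
5. q, w1
Accessibility: w0Rw0, w0Rw1, w1Rw1
The negation has an open branch (countermodel exists).

Invalid (countermodel exists)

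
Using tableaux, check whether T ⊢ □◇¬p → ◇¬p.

Tableau for the negation ¬(□◇¬p → ◇¬p):
1. ¬(□◇¬p → ◇¬p), u
2. □◇¬p, u
3. ¬◇¬p, u
4. ◇¬p, u
5. p, u
6. ¬p, v
7. ◇¬p, v
8. p, v
Accessibility: uRu, uRv, vRv
Branch closes: p and ¬p both at v.
Every branch of the negation's tableau closes; the branch above is one of them.

Valid in T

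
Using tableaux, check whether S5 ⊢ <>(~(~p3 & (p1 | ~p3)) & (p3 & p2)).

Tableau for the negation ~<>(~(~p3 & (p1 | ~p3)) & (p3 & p2)):
1. ~<>(~(~p3 & (p1 | ~p3)) & (p3 & p2)), w0
2. ~(~(~p3 & (p1 | ~p3)) & (p3 & p2)), w0
3. ~(p3 & p2), w0
4. ~p2, w0
Accessibility: w0Rw0
The negation has an open branch (countermodel exists).

Invalid (countermodel exists)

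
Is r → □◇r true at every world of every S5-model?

Valid

Tableau for the negation ¬(r → □◇r):
1. ¬(r → □◇r), w0
2. r, w0   [¬→-rule on 1]
3. ¬□◇r, w0   [¬→-rule on 1]
4. ¬◇r, w1   [¬□-rule on 3: fresh world w1, w0Rw1]
5. ¬r, w0   [¬◇-rule on 4 via w1Rw0]
Accessibility: w0Rw0, w0Rw1, w1Rw0, w1Rw1
Branch closes: r and ¬r both at w0.
Every branch of the negation's tableau closes; the branch above is one of them.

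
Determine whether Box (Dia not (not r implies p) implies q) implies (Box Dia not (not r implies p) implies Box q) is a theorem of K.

Tableau for the negation not (Box (Dia not (not r implies p) implies q) implies (Box Dia not (not r implies p) implies Box q)):
1. not (Box (Dia not (not r implies p) implies q) implies (Box Dia not (not r implies p) implies Box q)), u
2. Box (Dia not (not r implies p) implies q), u
3. not (Box Dia not (not r implies p) implies Box q), u
4. Box Dia not (not r implies p), u
5. not Box q, u
6. not q, v
7. Dia not (not r implies p) implies q, v
8. Dia not (not r implies p), v
9. not Dia not (not r implies p), v
10. not (not r implies p), w
11. not r, w
12. not p, w
13. not r implies p, w
14. p, w
Accessibility: uRv, vRw
Branch closes: p and not p both at w.
Every branch of the negation's tableau closes; the branch above is one of them.

Yes, valid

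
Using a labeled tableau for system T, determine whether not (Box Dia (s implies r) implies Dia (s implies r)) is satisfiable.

No, unsatisfiable

1. not (Box Dia (s implies r) implies Dia (s implies r)), u
2. Box Dia (s implies r), u   [neg-implies-rule on 1]
3. not Dia (s implies r), u   [neg-implies-rule on 1]
4. Dia (s implies r), u   [Box-rule on 2 via uRu]
5. not (s implies r), u   [neg-Dia-rule on 3 via uRu]
6. s, u   [neg-implies-rule on 5]
7. not r, u   [neg-implies-rule on 5]
8. s implies r, v   [Dia-rule on 4: fresh world v, uRv]
9. Dia (s implies r), v   [Box-rule on 2 via uRv]
10. not (s implies r), v   [neg-Dia-rule on 3 via uRv]
11. s, v   [neg-implies-rule on 10]
12. not r, v   [neg-implies-rule on 10]
13. r, v   [implies-rule on 8 (branches; this branch)]
Accessibility: uRu, uRv, vRv
Branch closes: r and not r both at v.
Every branch closes; the branch above is one of them.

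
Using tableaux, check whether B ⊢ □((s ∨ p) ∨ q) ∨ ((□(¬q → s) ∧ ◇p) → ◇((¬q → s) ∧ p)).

Valid in B

Tableau for the negation ¬(□((s ∨ p) ∨ q) ∨ ((□(¬q → s) ∧ ◇p) → ◇((¬q → s) ∧ p))):
1. ¬(□((s ∨ p) ∨ q) ∨ ((□(¬q → s) ∧ ◇p) → ◇((¬q → s) ∧ p))), w0
2. ¬□((s ∨ p) ∨ q), w0   [¬∨-rule on 1]
3. ¬((□(¬q → s) ∧ ◇p) → ◇((¬q → s) ∧ p)), w0   [¬∨-rule on 1]
4. □(¬q → s) ∧ ◇p, w0   [¬→-rule on 3]
5. ¬◇((¬q → s) ∧ p), w0   [¬→-rule on 3]
6. □(¬q → s), w0   [∧-rule on 4]
7. ◇p, w0   [∧-rule on 4]
8. ¬((¬q → s) ∧ p), w0   [¬◇-rule on 5 via w0Rw0]
9. ¬q → s, w0   [□-rule on 6 via w0Rw0]
10. ¬p, w0   [¬∧-rule on 8 (branches; this branch)]
11. s, w0   [→-rule on 9 (branches; this branch)]
12. ¬((s ∨ p) ∨ q), w1   [¬□-rule on 2: fresh world w1, w0Rw1]
13. ¬(s ∨ p), w1   [¬∨-rule on 12]
14. ¬q, w1   [¬∨-rule on 12]
15. ¬s, w1   [¬∨-rule on 13]
16. ¬p, w1   [¬∨-rule on 13]
17. ¬((¬q → s) ∧ p), w1   [¬◇-rule on 5 via w0Rw1]
18. ¬q → s, w1   [□-rule on 6 via w0Rw1]
19. ¬(¬q → s), w1   [¬∧-rule on 17 (branches; this branch)]
20. s, w1   [→-rule on 18 (branches; this branch)]
Accessibility: w0Rw0, w0Rw1, w1Rw0, w1Rw1
Branch closes: s and ¬s both at w1.
All branches of the negation close; one closing branch shown above.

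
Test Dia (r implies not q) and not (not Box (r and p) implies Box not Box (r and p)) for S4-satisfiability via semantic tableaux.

Satisfiable

1. Dia (r implies not q) and not (not Box (r and p) implies Box not Box (r and p)), w0
2. Dia (r implies not q), w0   [and-rule on 1]
3. not (not Box (r and p) implies Box not Box (r and p)), w0   [and-rule on 1]
4. not Box (r and p), w0   [neg-implies-rule on 3]
5. not Box not Box (r and p), w0   [neg-implies-rule on 3]
6. r implies not q, w1   [Dia-rule on 2: fresh world w1, w0Rw1]
7. not q, w1   [implies-rule on 6 (branches; this branch)]
8. not (r and p), w2   [neg-Box-rule on 4: fresh world w2, w0Rw2]
9. not p, w2   [neg-and-rule on 8 (branches; this branch)]
10. Box (r and p), w3   [neg-Box-rule on 5: fresh world w3, w0Rw3]
11. r and p, w3   [Box-rule on 10 via w3Rw3]
12. r, w3   [and-rule on 11]
13. p, w3   [and-rule on 11]
Accessibility: w0Rw0, w0Rw1, w0Rw2, w0Rw3, w1Rw1, w2Rw2, w3Rw3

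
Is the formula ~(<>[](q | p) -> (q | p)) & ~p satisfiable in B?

Unsatisfiable

1. ~(<>[](q | p) -> (q | p)) & ~p, w0
2. ~(<>[](q | p) -> (q | p)), w0
3. ~p, w0
4. <>[](q | p), w0
5. ~(q | p), w0
6. ~q, w0
7. [](q | p), w1
8. q | p, w0
9. q | p, w1
10. p, w0
Accessibility: w0Rw0, w0Rw1, w1Rw0, w1Rw1
Branch closes: p and ~p both at w0.
All branches of the tableau close; one closing branch shown above.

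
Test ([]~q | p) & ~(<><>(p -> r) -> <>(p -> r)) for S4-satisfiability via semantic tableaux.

1. ([]~q | p) & ~(<><>(p -> r) -> <>(p -> r)), u
2. []~q | p, u
3. ~(<><>(p -> r) -> <>(p -> r)), u
4. <><>(p -> r), u
5. ~<>(p -> r), u
6. ~(p -> r), u
7. p, u
8. ~r, u
9. []~q, u
10. ~q, u
11. <>(p -> r), v
12. ~(p -> r), v
13. p, v
14. ~r, v
15. ~q, v
16. p -> r, w
17. ~(p -> r), w
18. p, w
19. ~r, w
20. ~q, w
21. r, w
Accessibility: uRu, uRv, uRw, vRv, vRw, wRw
Branch closes: r and ~r both at w.
Every branch closes; the branch above is one of them.

Unsatisfiable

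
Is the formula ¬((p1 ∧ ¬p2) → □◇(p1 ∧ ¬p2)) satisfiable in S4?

Satisfiable

1. ¬((p1 ∧ ¬p2) → □◇(p1 ∧ ¬p2)), w0
2. p1 ∧ ¬p2, w0
3. ¬□◇(p1 ∧ ¬p2), w0
4. p1, w0
5. ¬p2, w0
6. ¬◇(p1 ∧ ¬p2), w1
7. ¬(p1 ∧ ¬p2), w1
8. p2, w1
Accessibility: w0Rw0, w0Rw1, w1Rw1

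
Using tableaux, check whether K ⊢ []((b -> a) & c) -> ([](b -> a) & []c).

Valid

Tableau for the negation ~([]((b -> a) & c) -> ([](b -> a) & []c)):
1. ~([]((b -> a) & c) -> ([](b -> a) & []c)), 0
2. []((b -> a) & c), 0
3. ~([](b -> a) & []c), 0
4. ~[](b -> a), 0
5. ~(b -> a), 1
6. b, 1
7. ~a, 1
8. (b -> a) & c, 1
9. b -> a, 1
10. c, 1
11. a, 1
Accessibility: 0R1
Branch closes: a and ~a both at 1.
All branches of the negation close; one closing branch shown above.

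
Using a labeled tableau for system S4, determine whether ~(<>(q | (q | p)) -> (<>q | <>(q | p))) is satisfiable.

1. ~(<>(q | (q | p)) -> (<>q | <>(q | p))), 0
2. <>(q | (q | p)), 0
3. ~(<>q | <>(q | p)), 0
4. ~<>q, 0
5. ~<>(q | p), 0
6. ~q, 0
7. ~(q | p), 0
8. ~p, 0
9. q | (q | p), 1
10. ~q, 1
11. ~(q | p), 1
12. ~p, 1
13. q | p, 1
14. p, 1
Accessibility: 0R0, 0R1, 1R1
Branch closes: p and ~p both at 1.
Every branch closes; the branch above is one of them.

Unsatisfiable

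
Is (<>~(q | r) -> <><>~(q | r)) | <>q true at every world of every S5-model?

Tableau for the negation ~((<>~(q | r) -> <><>~(q | r)) | <>q):
1. ~((<>~(q | r) -> <><>~(q | r)) | <>q), u
2. ~(<>~(q | r) -> <><>~(q | r)), u
3. ~<>q, u
4. <>~(q | r), u
5. ~<><>~(q | r), u
6. ~q, u
7. ~<>~(q | r), u
8. q | r, u
9. r, u
10. ~(q | r), v
11. ~q, v
12. ~r, v
13. ~<>~(q | r), v
14. q | r, v
15. r, v
Accessibility: uRu, uRv, vRu, vRv
Branch closes: r and ~r both at v.
All branches of the negation close; one closing branch shown above.

Yes, valid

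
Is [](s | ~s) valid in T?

Valid in T

Tableau for the negation ~[](s | ~s):
1. ~[](s | ~s), u
2. ~(s | ~s), v   [~[]-rule on 1: fresh world v, uRv]
3. ~s, v   [~|-rule on 2]
4. s, v   [~|-rule on 2]
Accessibility: uRu, uRv, vRv
Branch closes: s and ~s both at v.
Every branch of the negation's tableau closes; the branch above is one of them.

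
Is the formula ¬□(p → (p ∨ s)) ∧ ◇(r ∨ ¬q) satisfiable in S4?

Unsatisfiable

1. ¬□(p → (p ∨ s)) ∧ ◇(r ∨ ¬q), 0
2. ¬□(p → (p ∨ s)), 0   [∧-rule on 1]
3. ◇(r ∨ ¬q), 0   [∧-rule on 1]
4. ¬(p → (p ∨ s)), 1   [¬□-rule on 2: fresh world 1, 0R1]
5. p, 1   [¬→-rule on 4]
6. ¬(p ∨ s), 1   [¬→-rule on 4]
7. ¬p, 1   [¬∨-rule on 6]
8. ¬s, 1   [¬∨-rule on 6]
Accessibility: 0R0, 0R1, 1R1
Branch closes: p and ¬p both at 1.
(One branch shown.) All branches close.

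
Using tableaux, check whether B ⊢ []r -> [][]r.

No, not valid

Tableau for the negation ~([]r -> [][]r):
1. ~([]r -> [][]r), w0
2. []r, w0
3. ~[][]r, w0
4. r, w0
5. ~[]r, w1
6. r, w1
7. ~r, w2
Accessibility: w0Rw0, w0Rw1, w1Rw0, w1Rw1, w1Rw2, w2Rw1, w2Rw2
The negation has an open branch (countermodel exists).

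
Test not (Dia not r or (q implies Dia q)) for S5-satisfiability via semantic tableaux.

Unsatisfiable (every branch closes)

1. not (Dia not r or (q implies Dia q)), u
2. not Dia not r, u   [neg-or-rule on 1]
3. not (q implies Dia q), u   [neg-or-rule on 1]
4. q, u   [neg-implies-rule on 3]
5. not Dia q, u   [neg-implies-rule on 3]
6. r, u   [neg-Dia-rule on 2 via uRu]
7. not q, u   [neg-Dia-rule on 5 via uRu]
Accessibility: uRu
Branch closes: q and not q both at u.
(One branch shown.) All branches close.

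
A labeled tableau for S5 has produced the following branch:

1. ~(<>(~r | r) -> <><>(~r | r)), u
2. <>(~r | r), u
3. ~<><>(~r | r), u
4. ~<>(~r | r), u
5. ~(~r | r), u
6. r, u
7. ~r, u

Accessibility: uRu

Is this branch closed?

Yes, closed

Both r and ~r appear at u.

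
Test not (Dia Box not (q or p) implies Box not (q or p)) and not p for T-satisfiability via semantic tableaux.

1. not (Dia Box not (q or p) implies Box not (q or p)) and not p, 0
2. not (Dia Box not (q or p) implies Box not (q or p)), 0   [and-rule on 1]
3. not p, 0   [and-rule on 1]
4. Dia Box not (q or p), 0   [neg-implies-rule on 2]
5. not Box not (q or p), 0   [neg-implies-rule on 2]
6. Box not (q or p), 1   [Dia-rule on 4: fresh world 1, 0R1]
7. not (q or p), 1   [Box-rule on 6 via 1R1]
8. not q, 1   [neg-or-rule on 7]
9. not p, 1   [neg-or-rule on 7]
10. q or p, 2   [neg-Box-rule on 5: fresh world 2, 0R2]
11. p, 2   [or-rule on 10 (branches; this branch)]
Accessibility: 0R0, 0R1, 0R2, 1R1, 2R2

Satisfiable (open branch found)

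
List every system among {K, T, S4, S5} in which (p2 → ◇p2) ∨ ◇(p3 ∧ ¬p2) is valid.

T, S4, S5

T-tableau for the negation ¬((p2 → ◇p2) ∨ ◇(p3 ∧ ¬p2)):
1. ¬((p2 → ◇p2) ∨ ◇(p3 ∧ ¬p2)), u
2. ¬(p2 → ◇p2), u   [¬∨-rule on 1]
3. ¬◇(p3 ∧ ¬p2), u   [¬∨-rule on 1]
4. p2, u   [¬→-rule on 2]
5. ¬◇p2, u   [¬→-rule on 2]
6. ¬(p3 ∧ ¬p2), u   [¬◇-rule on 3 via uRu]
7. ¬p2, u   [¬◇-rule on 5 via uRu]
Accessibility: uRu
Branch closes: p2 and ¬p2 both at u.
Every branch closes (one shown): valid in T, hence also in S4, S5 (every theorem of T is a theorem of S4 and S5).
K-tableau for the negation ¬((p2 → ◇p2) ∨ ◇(p3 ∧ ¬p2)):
1. ¬((p2 → ◇p2) ∨ ◇(p3 ∧ ¬p2)), u
2. ¬(p2 → ◇p2), u   [¬∨-rule on 1]
3. ¬◇(p3 ∧ ¬p2), u   [¬∨-rule on 1]
4. p2, u   [¬→-rule on 2]
5. ¬◇p2, u   [¬→-rule on 2]
Complete open branch: countermodel on a K-frame, so not valid in K.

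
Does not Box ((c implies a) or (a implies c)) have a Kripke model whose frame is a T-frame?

1. not Box ((c implies a) or (a implies c)), 0
2. not ((c implies a) or (a implies c)), 1
3. not (c implies a), 1
4. not (a implies c), 1
5. c, 1
6. not a, 1
7. a, 1
8. not c, 1
Accessibility: 0R0, 0R1, 1R1
Branch closes: a and not a both at 1.
(One branch shown.) All branches close.

Unsatisfiable (every branch closes)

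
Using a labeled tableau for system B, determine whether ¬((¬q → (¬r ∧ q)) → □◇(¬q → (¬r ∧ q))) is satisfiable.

1. ¬((¬q → (¬r ∧ q)) → □◇(¬q → (¬r ∧ q))), w0
2. ¬q → (¬r ∧ q), w0   [¬→-rule on 1]
3. ¬□◇(¬q → (¬r ∧ q)), w0   [¬→-rule on 1]
4. ¬r ∧ q, w0   [→-rule on 2 (branches; this branch)]
5. ¬r, w0   [∧-rule on 4]
6. q, w0   [∧-rule on 4]
7. ¬◇(¬q → (¬r ∧ q)), w1   [¬□-rule on 3: fresh world w1, w0Rw1]
8. ¬(¬q → (¬r ∧ q)), w0   [¬◇-rule on 7 via w1Rw0]
9. ¬q, w0   [¬→-rule on 8]
10. ¬(¬r ∧ q), w0   [¬→-rule on 8]
Accessibility: w0Rw0, w0Rw1, w1Rw0, w1Rw1
Branch closes: q and ¬q both at w0.
All branches of the tableau close; one closing branch shown above.

No, unsatisfiable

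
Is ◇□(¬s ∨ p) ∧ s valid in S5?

No, not valid

Tableau for the negation ¬(◇□(¬s ∨ p) ∧ s):
1. ¬(◇□(¬s ∨ p) ∧ s), 0
2. ¬s, 0   [¬∧-rule on 1 (branches; this branch)]
Accessibility: 0R0
The negation has an open branch (countermodel exists).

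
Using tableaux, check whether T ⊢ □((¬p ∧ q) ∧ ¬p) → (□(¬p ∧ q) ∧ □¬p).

Tableau for the negation ¬(□((¬p ∧ q) ∧ ¬p) → (□(¬p ∧ q) ∧ □¬p)):
1. ¬(□((¬p ∧ q) ∧ ¬p) → (□(¬p ∧ q) ∧ □¬p)), u
2. □((¬p ∧ q) ∧ ¬p), u   [¬→-rule on 1]
3. ¬(□(¬p ∧ q) ∧ □¬p), u   [¬→-rule on 1]
4. (¬p ∧ q) ∧ ¬p, u   [□-rule on 2 via uRu]
5. ¬p ∧ q, u   [∧-rule on 4]
6. ¬p, u   [∧-rule on 4]
7. q, u   [∧-rule on 5]
8. ¬□(¬p ∧ q), u   [¬∧-rule on 3 (branches; this branch)]
9. ¬(¬p ∧ q), v   [¬□-rule on 8: fresh world v, uRv]
10. (¬p ∧ q) ∧ ¬p, v   [□-rule on 2 via uRv]
11. ¬p ∧ q, v   [∧-rule on 10]
12. ¬p, v   [∧-rule on 10]
13. q, v   [∧-rule on 11]
14. ¬q, v   [¬∧-rule on 9 (branches; this branch)]
Accessibility: uRu, uRv, vRv
Branch closes: q and ¬q both at v.
All branches of the negation close; one closing branch shown above.

Yes, valid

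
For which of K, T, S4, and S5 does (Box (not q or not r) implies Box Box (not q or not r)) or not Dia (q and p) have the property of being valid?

S4, S5

T-tableau for the negation not ((Box (not q or not r) implies Box Box (not q or not r)) or not Dia (q and p)):
1. not ((Box (not q or not r) implies Box Box (not q or not r)) or not Dia (q and p)), u
2. not (Box (not q or not r) implies Box Box (not q or not r)), u
3. Dia (q and p), u
4. Box (not q or not r), u
5. not Box Box (not q or not r), u
6. not q or not r, u
7. not r, u
8. q and p, v
9. q, v
10. p, v
11. not q or not r, v
12. not r, v
13. not Box (not q or not r), w
14. not q or not r, w
15. not r, w
16. not (not q or not r), x
17. q, x
18. r, x
Accessibility: uRu, uRv, uRw, vRv, wRw, wRx, xRx
Complete open branch: countermodel on a T-frame, so not valid in T, nor in K (the same frame is also a K-frame).
S4-tableau for the negation not ((Box (not q or not r) implies Box Box (not q or not r)) or not Dia (q and p)):
1. not ((Box (not q or not r) implies Box Box (not q or not r)) or not Dia (q and p)), u
2. not (Box (not q or not r) implies Box Box (not q or not r)), u
3. Dia (q and p), u
4. Box (not q or not r), u
5. not Box Box (not q or not r), u
6. not q or not r, u
7. not r, u
8. q and p, v
9. q, v
10. p, v
11. not q or not r, v
12. not r, v
13. not Box (not q or not r), w
14. not q or not r, w
15. not r, w
16. not (not q or not r), x
17. q, x
18. r, x
19. not q or not r, x
20. not r, x
Accessibility: uRu, uRv, uRw, uRx, vRv, wRw, wRx, xRx
Branch closes: r and not r both at x.
Every branch closes (one shown): valid in S4, hence also in S5 (every theorem of S4 is a theorem of S5).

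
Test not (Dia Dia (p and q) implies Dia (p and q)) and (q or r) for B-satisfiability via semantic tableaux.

Satisfiable

1. not (Dia Dia (p and q) implies Dia (p and q)) and (q or r), w0
2. not (Dia Dia (p and q) implies Dia (p and q)), w0
3. q or r, w0
4. Dia Dia (p and q), w0
5. not Dia (p and q), w0
6. not (p and q), w0
7. r, w0
8. not q, w0
9. Dia (p and q), w1
10. not (p and q), w1
11. not q, w1
12. p and q, w2
13. p, w2
14. q, w2
Accessibility: w0Rw0, w0Rw1, w1Rw0, w1Rw1, w1Rw2, w2Rw1, w2Rw2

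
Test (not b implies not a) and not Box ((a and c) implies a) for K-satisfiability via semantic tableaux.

No, unsatisfiable

1. (not b implies not a) and not Box ((a and c) implies a), u
2. not b implies not a, u
3. not Box ((a and c) implies a), u
4. not a, u
5. not ((a and c) implies a), v
6. a and c, v
7. not a, v
8. a, v
9. c, v
Accessibility: uRv
Branch closes: a and not a both at v.
Every branch closes; the branch above is one of them.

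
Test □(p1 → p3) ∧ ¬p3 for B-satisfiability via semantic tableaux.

Satisfiable (open branch found)

1. □(p1 → p3) ∧ ¬p3, u
2. □(p1 → p3), u   [∧-rule on 1]
3. ¬p3, u   [∧-rule on 1]
4. p1 → p3, u   [□-rule on 2 via uRu]
5. ¬p1, u   [→-rule on 4 (branches; this branch)]
Accessibility: uRu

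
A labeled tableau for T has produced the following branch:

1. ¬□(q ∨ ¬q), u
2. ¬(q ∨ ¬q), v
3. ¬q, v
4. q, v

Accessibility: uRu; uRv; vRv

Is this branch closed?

Yes, closed

Both q and ¬q appear at v.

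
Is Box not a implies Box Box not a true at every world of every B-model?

Tableau for the negation not (Box not a implies Box Box not a):
1. not (Box not a implies Box Box not a), 0
2. Box not a, 0
3. not Box Box not a, 0
4. not a, 0
5. not Box not a, 1
6. not a, 1
7. a, 2
Accessibility: 0R0, 0R1, 1R0, 1R1, 1R2, 2R1, 2R2
The negation has an open branch (countermodel exists).

Invalid (countermodel exists)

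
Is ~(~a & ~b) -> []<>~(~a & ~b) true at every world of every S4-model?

Tableau for the negation ~(~(~a & ~b) -> []<>~(~a & ~b)):
1. ~(~(~a & ~b) -> []<>~(~a & ~b)), 0
2. ~(~a & ~b), 0
3. ~[]<>~(~a & ~b), 0
4. b, 0
5. ~<>~(~a & ~b), 1
6. ~a & ~b, 1
7. ~a, 1
8. ~b, 1
Accessibility: 0R0, 0R1, 1R1
The negation has an open branch (countermodel exists).

No, not valid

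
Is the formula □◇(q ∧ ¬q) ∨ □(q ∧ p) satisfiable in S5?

Satisfiable

1. □◇(q ∧ ¬q) ∨ □(q ∧ p), 0
2. □(q ∧ p), 0   [∨-rule on 1 (branches; this branch)]
3. q ∧ p, 0   [□-rule on 2 via 0R0]
4. q, 0   [∧-rule on 3]
5. p, 0   [∧-rule on 3]
Accessibility: 0R0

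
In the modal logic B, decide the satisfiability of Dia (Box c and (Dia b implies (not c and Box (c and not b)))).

1. Dia (Box c and (Dia b implies (not c and Box (c and not b)))), w0
2. Box c and (Dia b implies (not c and Box (c and not b))), w1
3. Box c, w1
4. Dia b implies (not c and Box (c and not b)), w1
5. c, w0
6. c, w1
7. not Dia b, w1
8. not b, w0
9. not b, w1
Accessibility: w0Rw0, w0Rw1, w1Rw0, w1Rw1

Satisfiable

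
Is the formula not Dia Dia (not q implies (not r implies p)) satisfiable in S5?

Satisfiable

1. not Dia Dia (not q implies (not r implies p)), 0
2. not Dia (not q implies (not r implies p)), 0
3. not (not q implies (not r implies p)), 0
4. not q, 0
5. not (not r implies p), 0
6. not r, 0
7. not p, 0
Accessibility: 0R0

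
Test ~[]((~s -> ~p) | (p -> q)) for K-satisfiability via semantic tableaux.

1. ~[]((~s -> ~p) | (p -> q)), w0
2. ~((~s -> ~p) | (p -> q)), w1
3. ~(~s -> ~p), w1
4. ~(p -> q), w1
5. ~s, w1
6. p, w1
7. ~q, w1
Accessibility: w0Rw1

Yes, satisfiable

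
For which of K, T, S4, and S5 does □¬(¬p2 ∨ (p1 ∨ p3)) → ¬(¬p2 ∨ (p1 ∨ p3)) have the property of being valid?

T, S4, S5

T-tableau for the negation ¬(□¬(¬p2 ∨ (p1 ∨ p3)) → ¬(¬p2 ∨ (p1 ∨ p3))):
1. ¬(□¬(¬p2 ∨ (p1 ∨ p3)) → ¬(¬p2 ∨ (p1 ∨ p3))), w0
2. □¬(¬p2 ∨ (p1 ∨ p3)), w0
3. ¬p2 ∨ (p1 ∨ p3), w0
4. ¬(¬p2 ∨ (p1 ∨ p3)), w0
5. p2, w0
6. ¬(p1 ∨ p3), w0
7. ¬p1, w0
8. ¬p3, w0
9. p1 ∨ p3, w0
10. p3, w0
Accessibility: w0Rw0
Branch closes: p3 and ¬p3 both at w0.
Every branch closes (one shown): valid in T, hence also in S4, S5 (every theorem of T is a theorem of S4 and S5).
K-tableau for the negation ¬(□¬(¬p2 ∨ (p1 ∨ p3)) → ¬(¬p2 ∨ (p1 ∨ p3))):
1. ¬(□¬(¬p2 ∨ (p1 ∨ p3)) → ¬(¬p2 ∨ (p1 ∨ p3))), w0
2. □¬(¬p2 ∨ (p1 ∨ p3)), w0
3. ¬p2 ∨ (p1 ∨ p3), w0
4. p1 ∨ p3, w0
5. p3, w0
Complete open branch: countermodel on a K-frame, so not valid in K.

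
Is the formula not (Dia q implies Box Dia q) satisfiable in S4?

Satisfiable

1. not (Dia q implies Box Dia q), 0
2. Dia q, 0   [neg-implies-rule on 1]
3. not Box Dia q, 0   [neg-implies-rule on 1]
4. q, 1   [Dia-rule on 2: fresh world 1, 0R1]
5. not Dia q, 2   [neg-Box-rule on 3: fresh world 2, 0R2]
6. not q, 2   [neg-Dia-rule on 5 via 2R2]
Accessibility: 0R0, 0R1, 0R2, 1R1, 2R2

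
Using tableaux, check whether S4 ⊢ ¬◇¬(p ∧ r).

No, not valid

Tableau for the negation ◇¬(p ∧ r):
1. ◇¬(p ∧ r), 0
2. ¬(p ∧ r), 1   [◇-rule on 1: fresh world 1, 0R1]
3. ¬r, 1   [¬∧-rule on 2 (branches; this branch)]
Accessibility: 0R0, 0R1, 1R1
The negation has an open branch (countermodel exists).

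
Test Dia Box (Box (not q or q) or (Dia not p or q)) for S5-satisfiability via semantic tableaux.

1. Dia Box (Box (not q or q) or (Dia not p or q)), 0
2. Box (Box (not q or q) or (Dia not p or q)), 1   [Dia-rule on 1: fresh world 1, 0R1]
3. Box (not q or q) or (Dia not p or q), 0   [Box-rule on 2 via 1R0]
4. Box (not q or q) or (Dia not p or q), 1   [Box-rule on 2 via 1R1]
5. Dia not p or q, 0   [or-rule on 3 (branches; this branch)]
6. Dia not p or q, 1   [or-rule on 4 (branches; this branch)]
7. q, 0   [or-rule on 5 (branches; this branch)]
8. q, 1   [or-rule on 6 (branches; this branch)]
Accessibility: 0R0, 0R1, 1R0, 1R1

Satisfiable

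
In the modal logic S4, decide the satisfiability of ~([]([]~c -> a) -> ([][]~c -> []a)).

No, unsatisfiable

1. ~([]([]~c -> a) -> ([][]~c -> []a)), u
2. []([]~c -> a), u   [~->-rule on 1]
3. ~([][]~c -> []a), u   [~->-rule on 1]
4. [][]~c, u   [~->-rule on 3]
5. ~[]a, u   [~->-rule on 3]
6. []~c -> a, u   [[]-rule on 2 via uRu]
7. []~c, u   [[]-rule on 4 via uRu]
8. ~c, u   [[]-rule on 7 via uRu]
9. a, u   [->-rule on 6 (branches; this branch)]
10. ~a, v   [~[]-rule on 5: fresh world v, uRv]
11. []~c -> a, v   [[]-rule on 2 via uRv]
12. []~c, v   [[]-rule on 4 via uRv]
13. ~c, v   [[]-rule on 7 via uRv]
14. ~[]~c, v   [->-rule on 11 (branches; this branch)]
15. c, w   [~[]-rule on 14: fresh world w, vRw]
16. []~c -> a, w   [[]-rule on 2 via uRw]
17. []~c, w   [[]-rule on 4 via uRw]
18. ~c, w   [[]-rule on 7 via uRw]
Accessibility: uRu, uRv, uRw, vRv, vRw, wRw
Branch closes: c and ~c both at w.
(One branch shown.) All branches close.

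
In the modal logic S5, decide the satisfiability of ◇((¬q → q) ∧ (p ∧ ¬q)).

1. ◇((¬q → q) ∧ (p ∧ ¬q)), 0
2. (¬q → q) ∧ (p ∧ ¬q), 1
3. ¬q → q, 1
4. p ∧ ¬q, 1
5. p, 1
6. ¬q, 1
7. q, 1
Accessibility: 0R0, 0R1, 1R0, 1R1
Branch closes: q and ¬q both at 1.
(One branch shown.) All branches close.

Unsatisfiable (every branch closes)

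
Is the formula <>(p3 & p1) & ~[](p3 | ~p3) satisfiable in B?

No, unsatisfiable

1. <>(p3 & p1) & ~[](p3 | ~p3), w0
2. <>(p3 & p1), w0   [&-rule on 1]
3. ~[](p3 | ~p3), w0   [&-rule on 1]
4. p3 & p1, w1   [<>-rule on 2: fresh world w1, w0Rw1]
5. p3, w1   [&-rule on 4]
6. p1, w1   [&-rule on 4]
7. ~(p3 | ~p3), w2   [~[]-rule on 3: fresh world w2, w0Rw2]
8. ~p3, w2   [~|-rule on 7]
9. p3, w2   [~|-rule on 7]
Accessibility: w0Rw0, w0Rw1, w0Rw2, w1Rw0, w1Rw1, w2Rw0, w2Rw2
Branch closes: p3 and ~p3 both at w2.
(One branch shown.) All branches close.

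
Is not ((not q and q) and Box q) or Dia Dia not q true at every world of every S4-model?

Valid in S4

Tableau for the negation not (not ((not q and q) and Box q) or Dia Dia not q):
1. not (not ((not q and q) and Box q) or Dia Dia not q), w0
2. (not q and q) and Box q, w0
3. not Dia Dia not q, w0
4. not q and q, w0
5. Box q, w0
6. not q, w0
7. q, w0
Accessibility: w0Rw0
Branch closes: q and not q both at w0.
All branches of the negation close; one closing branch shown above.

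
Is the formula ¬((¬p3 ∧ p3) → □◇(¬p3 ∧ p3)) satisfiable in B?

1. ¬((¬p3 ∧ p3) → □◇(¬p3 ∧ p3)), w0
2. ¬p3 ∧ p3, w0   [¬→-rule on 1]
3. ¬□◇(¬p3 ∧ p3), w0   [¬→-rule on 1]
4. ¬p3, w0   [∧-rule on 2]
5. p3, w0   [∧-rule on 2]
Accessibility: w0Rw0
Branch closes: p3 and ¬p3 both at w0.
(One branch shown.) All branches close.

Unsatisfiable (every branch closes)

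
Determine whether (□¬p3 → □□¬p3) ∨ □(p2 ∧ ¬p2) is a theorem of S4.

Valid in S4

Tableau for the negation ¬((□¬p3 → □□¬p3) ∨ □(p2 ∧ ¬p2)):
1. ¬((□¬p3 → □□¬p3) ∨ □(p2 ∧ ¬p2)), 0
2. ¬(□¬p3 → □□¬p3), 0
3. ¬□(p2 ∧ ¬p2), 0
4. □¬p3, 0
5. ¬□□¬p3, 0
6. ¬p3, 0
7. ¬(p2 ∧ ¬p2), 1
8. ¬p3, 1
9. p2, 1
10. ¬□¬p3, 2
11. ¬p3, 2
12. p3, 3
13. ¬p3, 3
Accessibility: 0R0, 0R1, 0R2, 0R3, 1R1, 2R2, 2R3, 3R3
Branch closes: p3 and ¬p3 both at 3.
Every branch of the negation's tableau closes; the branch above is one of them.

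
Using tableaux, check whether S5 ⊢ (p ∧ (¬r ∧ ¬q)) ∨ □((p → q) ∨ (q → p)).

Yes, valid

Tableau for the negation ¬((p ∧ (¬r ∧ ¬q)) ∨ □((p → q) ∨ (q → p))):
1. ¬((p ∧ (¬r ∧ ¬q)) ∨ □((p → q) ∨ (q → p))), 0
2. ¬(p ∧ (¬r ∧ ¬q)), 0   [¬∨-rule on 1]
3. ¬□((p → q) ∨ (q → p)), 0   [¬∨-rule on 1]
4. ¬(¬r ∧ ¬q), 0   [¬∧-rule on 2 (branches; this branch)]
5. q, 0   [¬∧-rule on 4 (branches; this branch)]
6. ¬((p → q) ∨ (q → p)), 1   [¬□-rule on 3: fresh world 1, 0R1]
7. ¬(p → q), 1   [¬∨-rule on 6]
8. ¬(q → p), 1   [¬∨-rule on 6]
9. p, 1   [¬→-rule on 7]
10. ¬q, 1   [¬→-rule on 7]
11. q, 1   [¬→-rule on 8]
12. ¬p, 1   [¬→-rule on 8]
Accessibility: 0R0, 0R1, 1R0, 1R1
Branch closes: q and ¬q both at 1.
Every branch of the negation's tableau closes; the branch above is one of them.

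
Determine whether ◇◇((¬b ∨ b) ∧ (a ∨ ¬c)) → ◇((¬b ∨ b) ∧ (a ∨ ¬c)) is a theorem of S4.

Valid in S4

Tableau for the negation ¬(◇◇((¬b ∨ b) ∧ (a ∨ ¬c)) → ◇((¬b ∨ b) ∧ (a ∨ ¬c))):
1. ¬(◇◇((¬b ∨ b) ∧ (a ∨ ¬c)) → ◇((¬b ∨ b) ∧ (a ∨ ¬c))), w0
2. ◇◇((¬b ∨ b) ∧ (a ∨ ¬c)), w0
3. ¬◇((¬b ∨ b) ∧ (a ∨ ¬c)), w0
4. ¬((¬b ∨ b) ∧ (a ∨ ¬c)), w0
5. ¬(a ∨ ¬c), w0
6. ¬a, w0
7. c, w0
8. ◇((¬b ∨ b) ∧ (a ∨ ¬c)), w1
9. ¬((¬b ∨ b) ∧ (a ∨ ¬c)), w1
10. ¬(a ∨ ¬c), w1
11. ¬a, w1
12. c, w1
13. (¬b ∨ b) ∧ (a ∨ ¬c), w2
14. ¬b ∨ b, w2
15. a ∨ ¬c, w2
16. ¬((¬b ∨ b) ∧ (a ∨ ¬c)), w2
17. b, w2
18. ¬c, w2
19. ¬(a ∨ ¬c), w2
20. ¬a, w2
21. c, w2
Accessibility: w0Rw0, w0Rw1, w0Rw2, w1Rw1, w1Rw2, w2Rw2
Branch closes: c and ¬c both at w2.
All branches of the negation close; one closing branch shown above.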